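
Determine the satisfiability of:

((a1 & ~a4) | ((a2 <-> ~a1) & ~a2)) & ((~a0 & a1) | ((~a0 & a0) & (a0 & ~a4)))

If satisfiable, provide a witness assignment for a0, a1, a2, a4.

a0=F, a1=T, a2=T, a4=F

  (a1 & ~a4) | ((a2 <-> ~a1) & ~a2) = True
    a1 & ~a4 = True
      ~a4 = True
    (a2 <-> ~a1) & ~a2 = False
      a2 <-> ~a1 = False
        ~a1 = False
      ~a2 = False
  (~a0 & a1) | ((~a0 & a0) & (a0 & ~a4)) = True
    ~a0 & a1 = True
      ~a0 = True
    (~a0 & a0) & (a0 & ~a4) = False
      ~a0 & a0 = False
        ~a0 = True
      a0 & ~a4 = False
        ~a4 = True
Both conjuncts True, so the formula holds.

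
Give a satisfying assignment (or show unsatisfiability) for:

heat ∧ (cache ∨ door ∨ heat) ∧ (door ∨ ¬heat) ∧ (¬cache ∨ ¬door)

door=T; heat=T; cache=F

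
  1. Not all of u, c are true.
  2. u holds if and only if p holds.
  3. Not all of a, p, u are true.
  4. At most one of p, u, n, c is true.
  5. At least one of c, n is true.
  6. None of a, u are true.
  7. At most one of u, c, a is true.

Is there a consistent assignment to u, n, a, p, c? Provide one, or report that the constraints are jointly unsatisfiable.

u = False, n = False, a = False, p = False, c = True

  (1) {u, c}: 1/2 true — not all ✓
  (2) u=F, p=F — same ✓
  (3) {a, p, u}: 0/3 true — not all ✓
  (4) {p, u, n, c}: 1 true — at most one ✓
  (5) {c, n}: 1 true — at least one ✓
  (6) {a, u}: 0 true — none ✓
  (7) {u, c, a}: 1 true — at most one ✓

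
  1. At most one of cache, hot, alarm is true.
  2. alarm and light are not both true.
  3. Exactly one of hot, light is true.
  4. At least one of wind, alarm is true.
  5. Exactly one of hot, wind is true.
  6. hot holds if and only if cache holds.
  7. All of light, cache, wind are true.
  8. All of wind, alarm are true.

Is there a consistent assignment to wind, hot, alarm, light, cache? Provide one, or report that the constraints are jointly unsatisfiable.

Unsatisfiable

Case cache = True:
  (1) with cache=T forces hot = False.
  Constraint (6) is violated (hot=F, cache=T) — contradiction.
Case cache = False:
  Constraint (7) is violated (cache=F) — contradiction.
Both cases fail — unsatisfiable.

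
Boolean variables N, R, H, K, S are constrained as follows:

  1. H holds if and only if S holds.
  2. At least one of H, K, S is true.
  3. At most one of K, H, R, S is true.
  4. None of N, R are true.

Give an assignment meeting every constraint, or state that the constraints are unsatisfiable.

N = False, R = False, H = False, K = True, S = False

  (1) H=F, S=F — same ✓
  (2) {H, K, S}: 1 true — at least one ✓
  (3) {K, H, R, S}: 1 true — at most one ✓
  (4) {N, R}: 0 true — none ✓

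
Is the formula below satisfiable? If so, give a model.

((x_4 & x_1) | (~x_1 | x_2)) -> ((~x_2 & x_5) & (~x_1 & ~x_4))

x_1 = True; x_2 = False; x_4 = False; x_5 = False

  ((x_4 & x_1) | (~x_1 | x_2)) -> ((~x_2 & x_5) & (~x_1 & ~x_4)) = True
    (x_4 & x_1) | (~x_1 | x_2) = False
      x_4 & x_1 = False
      ~x_1 | x_2 = False
        ~x_1 = False
    (~x_2 & x_5) & (~x_1 & ~x_4) = False
      ~x_2 & x_5 = False
        ~x_2 = True
      ~x_1 & ~x_4 = False
        ~x_1 = False
        ~x_4 = True
The formula evaluates to True.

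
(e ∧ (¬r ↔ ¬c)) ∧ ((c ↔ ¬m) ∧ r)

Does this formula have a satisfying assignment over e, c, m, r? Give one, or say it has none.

e = True, c = True, m = False, r = True

  e ∧ (¬r ↔ ¬c) = True
    ¬r ↔ ¬c = True
      ¬r = False
      ¬c = False
  (c ↔ ¬m) ∧ r = True
    c ↔ ¬m = True
      ¬m = True
Both conjuncts True, so the formula holds.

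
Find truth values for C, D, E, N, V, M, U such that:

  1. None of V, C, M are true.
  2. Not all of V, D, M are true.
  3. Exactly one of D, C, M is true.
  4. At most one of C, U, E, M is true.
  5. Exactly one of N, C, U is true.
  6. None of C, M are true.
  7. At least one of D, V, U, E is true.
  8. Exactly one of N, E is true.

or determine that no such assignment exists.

C=F, D=T, E=F, N=T, V=F, M=F, U=F

  (1) {V, C, M}: 0 true — none ✓
  (2) {V, D, M}: 1/3 true — not all ✓
  (3) {D, C, M}: 1 true — exactly one ✓
  (4) {C, U, E, M}: 0 true — at most one ✓
  (5) {N, C, U}: 1 true — exactly one ✓
  (6) {C, M}: 0 true — none ✓
  (7) {D, V, U, E}: 1 true — at least one ✓
  (8) {N, E}: 1 true — exactly one ✓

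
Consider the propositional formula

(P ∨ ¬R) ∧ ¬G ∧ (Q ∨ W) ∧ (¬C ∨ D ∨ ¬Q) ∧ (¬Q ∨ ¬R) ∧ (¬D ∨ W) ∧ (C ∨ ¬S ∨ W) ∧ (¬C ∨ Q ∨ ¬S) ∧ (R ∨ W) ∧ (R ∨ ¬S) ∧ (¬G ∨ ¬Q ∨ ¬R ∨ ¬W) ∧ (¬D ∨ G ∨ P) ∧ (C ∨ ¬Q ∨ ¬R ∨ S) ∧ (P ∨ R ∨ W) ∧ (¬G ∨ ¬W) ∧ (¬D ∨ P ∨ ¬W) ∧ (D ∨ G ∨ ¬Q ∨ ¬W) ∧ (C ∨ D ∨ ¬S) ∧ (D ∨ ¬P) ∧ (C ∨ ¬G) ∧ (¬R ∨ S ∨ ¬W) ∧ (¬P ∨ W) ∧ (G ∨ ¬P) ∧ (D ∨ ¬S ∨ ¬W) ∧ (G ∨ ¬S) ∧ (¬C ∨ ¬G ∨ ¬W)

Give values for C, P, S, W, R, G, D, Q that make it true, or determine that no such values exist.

C: False, P: False, S: False, W: True, R: False, G: False, D: False, Q: False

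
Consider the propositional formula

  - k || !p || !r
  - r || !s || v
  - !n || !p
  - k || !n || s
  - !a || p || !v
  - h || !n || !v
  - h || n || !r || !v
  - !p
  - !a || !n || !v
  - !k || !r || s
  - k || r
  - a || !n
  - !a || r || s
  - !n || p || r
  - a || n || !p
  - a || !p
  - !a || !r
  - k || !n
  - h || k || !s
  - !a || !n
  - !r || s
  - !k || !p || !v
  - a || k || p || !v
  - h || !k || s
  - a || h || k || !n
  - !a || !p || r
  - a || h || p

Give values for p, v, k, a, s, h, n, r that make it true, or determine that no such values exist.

Unit clause (!p) forces p = False.
Set v = False.
Set k = True.
Try a = True:
  (!a || !r) forces r = False.
  (r || !s || v) forces s = False.
  clause (!a || r || s) is falsified — backtrack.
So a = False.
  then (a || !n) forces n = False.
  then (a || h || p) forces h = True.
Set s = True.
  then (r || !s || v) forces r = True.
All clauses satisfied.

p: False, v: False, k: True, a: False, s: True, h: True, n: False, r: True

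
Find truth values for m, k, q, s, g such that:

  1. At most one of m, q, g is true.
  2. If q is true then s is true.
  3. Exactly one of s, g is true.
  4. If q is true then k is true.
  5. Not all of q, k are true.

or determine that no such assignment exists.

m=F, k=T, q=F, s=F, g=T

  (1) {m, q, g}: 1 true — at most one ✓
  (2) q=F ⇒ s: vacuous ✓
  (3) {s, g}: 1 true — exactly one ✓
  (4) q=F ⇒ k: vacuous ✓
  (5) {q, k}: 1/2 true — not all ✓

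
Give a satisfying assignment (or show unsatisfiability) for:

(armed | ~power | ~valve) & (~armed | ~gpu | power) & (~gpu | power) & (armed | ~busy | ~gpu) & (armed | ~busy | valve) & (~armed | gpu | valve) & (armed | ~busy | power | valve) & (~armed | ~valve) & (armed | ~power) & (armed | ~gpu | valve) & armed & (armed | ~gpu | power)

Unit clause (armed) forces armed = True.
In (~armed | ~valve) only ~valve is left, so valve = False.
In (~armed | gpu | valve) only gpu is left, so gpu = True.
In (~armed | ~gpu | power) only power is left, so power = True.
Set busy = False.
All clauses satisfied.

busy=F, power=T, armed=T, gpu=T, valve=F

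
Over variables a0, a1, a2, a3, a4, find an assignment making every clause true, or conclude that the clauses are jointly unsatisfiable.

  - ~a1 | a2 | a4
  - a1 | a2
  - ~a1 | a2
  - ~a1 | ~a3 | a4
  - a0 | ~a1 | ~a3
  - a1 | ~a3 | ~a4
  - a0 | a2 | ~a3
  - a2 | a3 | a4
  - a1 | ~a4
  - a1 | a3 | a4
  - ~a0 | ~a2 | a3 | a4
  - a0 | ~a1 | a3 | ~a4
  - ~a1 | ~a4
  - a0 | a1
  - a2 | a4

Set a0 = False.
  then (a0 | a1) forces a1 = True.
  then (~a1 | a2) forces a2 = True.
  then (a0 | ~a1 | ~a3) forces a3 = False.
  then (a0 | ~a1 | a3 | ~a4) forces a4 = False.
All clauses satisfied.

a0 = False, a1 = True, a2 = True, a3 = False, a4 = False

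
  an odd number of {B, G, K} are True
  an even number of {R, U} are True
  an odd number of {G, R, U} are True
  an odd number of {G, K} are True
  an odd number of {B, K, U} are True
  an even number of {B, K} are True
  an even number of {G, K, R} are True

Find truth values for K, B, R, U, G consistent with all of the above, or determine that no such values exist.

K=F, B=F, R=T, U=T, G=T

{B, G, K}: 1 true → odd ✓
{R, U}: 2 true → even ✓
{G, R, U}: 3 true → odd ✓
{G, K}: 1 true → odd ✓
{B, K, U}: 1 true → odd ✓
{B, K}: 0 true → even ✓
{G, K, R}: 2 true → even ✓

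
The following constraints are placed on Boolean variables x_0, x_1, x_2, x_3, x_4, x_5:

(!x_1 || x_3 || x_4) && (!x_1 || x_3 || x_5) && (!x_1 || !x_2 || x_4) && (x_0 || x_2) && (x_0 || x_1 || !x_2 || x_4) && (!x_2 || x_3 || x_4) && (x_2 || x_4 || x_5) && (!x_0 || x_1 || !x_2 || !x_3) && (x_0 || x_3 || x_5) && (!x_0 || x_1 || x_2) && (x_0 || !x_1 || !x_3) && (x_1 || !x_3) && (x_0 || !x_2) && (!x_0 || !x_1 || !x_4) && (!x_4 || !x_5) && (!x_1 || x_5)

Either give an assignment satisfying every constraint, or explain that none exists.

x_0=T; x_1=T; x_2=F; x_3=T; x_4=F; x_5=T

Try x_0 = False:
  (x_0 || x_2) forces x_2 = True.
  clause (x_0 || !x_2) is falsified — backtrack.
So x_0 = True.
Set x_1 = True.
  then (!x_0 || !x_1 || !x_4) forces x_4 = False.
  then (!x_1 || x_5) forces x_5 = True.
  then (!x_1 || x_3 || x_4) forces x_3 = True.
  then (!x_1 || !x_2 || x_4) forces x_2 = False.
All clauses satisfied.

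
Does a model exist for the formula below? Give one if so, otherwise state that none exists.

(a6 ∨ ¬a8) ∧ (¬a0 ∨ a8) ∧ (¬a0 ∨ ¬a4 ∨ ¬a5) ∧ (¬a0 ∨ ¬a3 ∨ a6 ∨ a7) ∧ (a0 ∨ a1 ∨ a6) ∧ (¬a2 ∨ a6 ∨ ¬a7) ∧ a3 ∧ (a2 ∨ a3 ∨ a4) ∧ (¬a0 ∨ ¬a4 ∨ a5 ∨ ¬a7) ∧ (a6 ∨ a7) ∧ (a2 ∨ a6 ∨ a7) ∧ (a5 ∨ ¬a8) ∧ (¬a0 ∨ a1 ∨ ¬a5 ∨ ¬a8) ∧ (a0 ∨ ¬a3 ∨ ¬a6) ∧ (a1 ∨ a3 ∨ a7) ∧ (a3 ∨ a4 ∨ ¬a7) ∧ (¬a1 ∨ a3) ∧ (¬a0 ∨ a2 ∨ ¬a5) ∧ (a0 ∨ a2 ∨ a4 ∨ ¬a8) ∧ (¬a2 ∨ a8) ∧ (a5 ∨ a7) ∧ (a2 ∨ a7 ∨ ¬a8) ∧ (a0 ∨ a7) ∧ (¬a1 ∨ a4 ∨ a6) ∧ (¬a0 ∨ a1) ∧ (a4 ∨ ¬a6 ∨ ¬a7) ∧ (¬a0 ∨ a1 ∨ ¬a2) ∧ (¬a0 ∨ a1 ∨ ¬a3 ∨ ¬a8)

Unit clause (a3) forces a3 = True.
Set a0 = False.
  then (a0 ∨ ¬a3 ∨ ¬a6) forces a6 = False.
  then (a0 ∨ a7) forces a7 = True.
  then (a6 ∨ ¬a8) forces a8 = False.
  then (a0 ∨ a1 ∨ a6) forces a1 = True.
  then (¬a2 ∨ a6 ∨ ¬a7) forces a2 = False.
  then (¬a1 ∨ a4 ∨ a6) forces a4 = True.
Set a5 = True.
All clauses satisfied.

a0 = False, a1 = True, a2 = False, a3 = True, a4 = True, a5 = True, a6 = False, a7 = True, a8 = False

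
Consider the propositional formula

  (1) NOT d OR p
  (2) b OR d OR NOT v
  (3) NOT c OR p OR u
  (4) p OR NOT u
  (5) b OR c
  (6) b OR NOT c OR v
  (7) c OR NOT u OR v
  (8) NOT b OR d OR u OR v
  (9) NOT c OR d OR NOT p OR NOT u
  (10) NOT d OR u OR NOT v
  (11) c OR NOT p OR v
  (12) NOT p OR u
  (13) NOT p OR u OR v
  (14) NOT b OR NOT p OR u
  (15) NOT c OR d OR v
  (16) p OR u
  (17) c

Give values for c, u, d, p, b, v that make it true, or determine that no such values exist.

Unit clause (c) forces c = True.
Set u = True.
  then (p OR NOT u) forces p = True.
  then (NOT c OR d OR NOT p OR NOT u) forces d = True.
Set b = True.
Set v = False.
All clauses satisfied.

c=T, u=T, d=T, p=T, b=T, v=F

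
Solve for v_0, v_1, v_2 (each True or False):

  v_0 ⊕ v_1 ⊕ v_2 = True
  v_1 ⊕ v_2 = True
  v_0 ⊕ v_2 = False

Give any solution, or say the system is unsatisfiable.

v_0: False, v_1: True, v_2: False

v_0 ⊕ v_1 ⊕ v_2 = F ⊕ T ⊕ F = True ✓
v_1 ⊕ v_2 = T ⊕ F = True ✓
v_0 ⊕ v_2 = F ⊕ F = False ✓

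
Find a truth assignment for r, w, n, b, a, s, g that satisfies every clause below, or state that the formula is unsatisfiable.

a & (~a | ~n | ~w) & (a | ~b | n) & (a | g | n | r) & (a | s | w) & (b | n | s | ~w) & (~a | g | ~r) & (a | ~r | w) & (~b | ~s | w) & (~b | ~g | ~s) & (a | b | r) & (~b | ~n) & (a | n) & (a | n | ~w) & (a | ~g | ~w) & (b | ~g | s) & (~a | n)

r = True, w = False, n = True, b = False, a = True, s = True, g = True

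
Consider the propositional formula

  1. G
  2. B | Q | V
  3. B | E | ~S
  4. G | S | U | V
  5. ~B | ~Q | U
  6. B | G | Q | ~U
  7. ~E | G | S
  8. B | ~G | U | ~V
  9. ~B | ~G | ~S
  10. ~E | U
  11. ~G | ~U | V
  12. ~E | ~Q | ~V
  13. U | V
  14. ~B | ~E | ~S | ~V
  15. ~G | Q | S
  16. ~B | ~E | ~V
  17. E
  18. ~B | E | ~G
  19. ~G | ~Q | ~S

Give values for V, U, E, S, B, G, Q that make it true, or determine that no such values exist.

V = True, U = True, E = True, S = True, B = False, G = True, Q = False

Unit clause (G) forces G = True.
Unit clause (E) forces E = True.
In (~E | U) only U is left, so U = True.
In (~G | ~U | V) only V is left, so V = True.
In (~E | ~Q | ~V) only ~Q is left, so Q = False.
In (~G | Q | S) only S is left, so S = True.
In (~B | ~E | ~V) only ~B is left, so B = False.
All clauses satisfied.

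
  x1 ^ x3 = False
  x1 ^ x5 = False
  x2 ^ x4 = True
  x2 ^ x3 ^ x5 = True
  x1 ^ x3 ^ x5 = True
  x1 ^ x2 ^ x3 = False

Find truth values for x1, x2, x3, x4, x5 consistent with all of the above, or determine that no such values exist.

Adding constraints 2, 4, 6 mod 2: every variable appears an even number of times on the left, so the left side is 0.
But the right sides sum to 1 (mod 2). 0 ≠ 1 — the system is inconsistent.

The formula is unsatisfiable.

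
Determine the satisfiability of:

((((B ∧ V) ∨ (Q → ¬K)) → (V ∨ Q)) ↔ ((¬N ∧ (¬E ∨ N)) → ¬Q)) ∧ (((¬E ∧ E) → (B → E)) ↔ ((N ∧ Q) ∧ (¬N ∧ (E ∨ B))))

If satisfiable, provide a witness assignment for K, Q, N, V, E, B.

The conjunct ((¬E ∧ E) → (B → E)) ↔ ((N ∧ Q) ∧ (¬N ∧ (E ∨ B))) is unsatisfiable on its own:
  E = True: simplifies to (N ∧ Q) ∧ ¬N.
    N = True: the conjunct ¬N is False.
    N = False: the conjunct N is False.
  E = False: simplifies to (N ∧ Q) ∧ (¬N ∧ B).
    N = True: the conjunct ¬N is False.
    N = False: the conjunct N is False.
So the whole conjunction is unsatisfiable.

Unsatisfiable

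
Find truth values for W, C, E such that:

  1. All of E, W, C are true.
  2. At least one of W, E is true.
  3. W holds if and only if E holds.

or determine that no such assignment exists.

W=T, C=T, E=T

  (1) {E, W, C}: all 3 true ✓
  (2) {W, E}: 2 true — at least one ✓
  (3) W=T, E=T — same ✓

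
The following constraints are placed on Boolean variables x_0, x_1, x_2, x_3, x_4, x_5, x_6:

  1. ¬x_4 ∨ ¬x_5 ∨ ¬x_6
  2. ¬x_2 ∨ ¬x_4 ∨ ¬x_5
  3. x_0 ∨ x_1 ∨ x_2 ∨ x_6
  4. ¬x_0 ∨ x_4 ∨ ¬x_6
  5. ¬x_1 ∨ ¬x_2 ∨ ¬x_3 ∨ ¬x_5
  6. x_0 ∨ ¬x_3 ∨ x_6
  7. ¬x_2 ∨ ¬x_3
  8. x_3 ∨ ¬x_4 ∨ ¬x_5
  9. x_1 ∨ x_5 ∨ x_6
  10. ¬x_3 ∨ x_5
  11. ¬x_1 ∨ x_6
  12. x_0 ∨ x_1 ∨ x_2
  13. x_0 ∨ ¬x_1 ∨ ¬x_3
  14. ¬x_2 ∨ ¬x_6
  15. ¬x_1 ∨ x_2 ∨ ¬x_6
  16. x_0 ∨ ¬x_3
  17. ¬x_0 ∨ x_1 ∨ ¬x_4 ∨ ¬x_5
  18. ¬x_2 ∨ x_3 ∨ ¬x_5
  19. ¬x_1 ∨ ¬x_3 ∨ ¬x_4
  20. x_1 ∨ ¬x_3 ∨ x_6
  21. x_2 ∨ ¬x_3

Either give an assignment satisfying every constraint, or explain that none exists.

x_0 = True, x_1 = False, x_2 = False, x_3 = False, x_4 = False, x_5 = True, x_6 = False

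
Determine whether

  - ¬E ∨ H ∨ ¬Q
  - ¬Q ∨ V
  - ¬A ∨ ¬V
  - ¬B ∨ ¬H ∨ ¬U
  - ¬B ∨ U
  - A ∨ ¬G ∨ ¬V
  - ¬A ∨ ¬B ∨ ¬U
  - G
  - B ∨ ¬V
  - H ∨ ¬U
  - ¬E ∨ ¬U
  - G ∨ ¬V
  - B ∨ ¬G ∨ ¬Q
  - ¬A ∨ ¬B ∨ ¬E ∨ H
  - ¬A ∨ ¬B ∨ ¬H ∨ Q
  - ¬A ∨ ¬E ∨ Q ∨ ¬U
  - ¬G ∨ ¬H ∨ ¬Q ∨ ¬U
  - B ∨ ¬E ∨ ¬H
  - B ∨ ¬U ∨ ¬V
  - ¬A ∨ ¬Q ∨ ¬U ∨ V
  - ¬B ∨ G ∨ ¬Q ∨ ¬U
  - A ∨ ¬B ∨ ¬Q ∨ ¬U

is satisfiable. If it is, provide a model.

H=F, G=T, E=F, B=F, U=F, V=F, Q=F, A=T

Unit clause (G) forces G = True.
Set H = False.
  then (H ∨ ¬U) forces U = False.
  then (¬B ∨ U) forces B = False.
  then (B ∨ ¬V) forces V = False.
  then (B ∨ ¬G ∨ ¬Q) forces Q = False.
Set E = False.
Set A = True.
All clauses satisfied.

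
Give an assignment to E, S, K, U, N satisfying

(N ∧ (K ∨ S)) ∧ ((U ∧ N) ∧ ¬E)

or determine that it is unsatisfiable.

E=F, S=F, K=T, U=T, N=T

  N ∧ (K ∨ S) = True
    K ∨ S = True
  (U ∧ N) ∧ ¬E = True
    U ∧ N = True
    ¬E = True
Both conjuncts True, so the formula holds.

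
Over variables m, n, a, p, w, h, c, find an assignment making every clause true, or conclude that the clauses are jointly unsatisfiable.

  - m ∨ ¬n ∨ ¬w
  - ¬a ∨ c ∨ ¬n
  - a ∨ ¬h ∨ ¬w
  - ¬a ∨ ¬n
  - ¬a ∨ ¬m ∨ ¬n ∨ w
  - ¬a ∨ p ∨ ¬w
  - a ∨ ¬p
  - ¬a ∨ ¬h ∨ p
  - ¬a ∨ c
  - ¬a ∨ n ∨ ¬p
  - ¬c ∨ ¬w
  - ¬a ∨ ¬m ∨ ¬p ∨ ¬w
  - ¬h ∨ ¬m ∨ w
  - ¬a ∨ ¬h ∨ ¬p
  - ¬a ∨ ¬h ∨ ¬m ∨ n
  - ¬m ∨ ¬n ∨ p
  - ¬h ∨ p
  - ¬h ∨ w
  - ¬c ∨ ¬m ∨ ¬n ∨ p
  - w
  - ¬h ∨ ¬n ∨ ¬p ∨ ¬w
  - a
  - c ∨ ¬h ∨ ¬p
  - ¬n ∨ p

Case w = True:
  (¬c ∨ ¬w) forces c = False.
  (¬a ∨ c) forces a = False.
  Clause (a) is falsified — contradiction.
Case w = False:
  Clause (w) is falsified — contradiction.
Both cases fail, so the formula is unsatisfiable.

Unsatisfiable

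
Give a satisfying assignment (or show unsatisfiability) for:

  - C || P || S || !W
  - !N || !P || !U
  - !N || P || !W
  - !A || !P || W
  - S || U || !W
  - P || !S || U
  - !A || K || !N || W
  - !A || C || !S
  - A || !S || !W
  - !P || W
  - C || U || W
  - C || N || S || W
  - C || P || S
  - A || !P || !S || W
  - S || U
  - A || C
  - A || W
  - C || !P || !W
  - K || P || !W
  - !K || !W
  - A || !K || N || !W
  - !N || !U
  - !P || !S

Set K = False.
Set A = True.
Try U = False:
  (S || U) forces S = True.
  (P || !S || U) forces P = True.
  clause (!P || !S) is falsified — backtrack.
So U = True.
  then (!N || !U) forces N = False.
Set C = True.
Set S = True.
  then (!P || !S) forces P = False.
  then (K || P || !W) forces W = False.
All clauses satisfied.

K = False; A = True; U = True; C = True; S = True; P = False; N = False; W = False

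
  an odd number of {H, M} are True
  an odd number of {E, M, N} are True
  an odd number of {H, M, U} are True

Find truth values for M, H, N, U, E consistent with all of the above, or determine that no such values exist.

M=F, H=T, N=T, U=F, E=F

{H, M}: 1 true → odd ✓
{E, M, N}: 1 true → odd ✓
{H, M, U}: 1 true → odd ✓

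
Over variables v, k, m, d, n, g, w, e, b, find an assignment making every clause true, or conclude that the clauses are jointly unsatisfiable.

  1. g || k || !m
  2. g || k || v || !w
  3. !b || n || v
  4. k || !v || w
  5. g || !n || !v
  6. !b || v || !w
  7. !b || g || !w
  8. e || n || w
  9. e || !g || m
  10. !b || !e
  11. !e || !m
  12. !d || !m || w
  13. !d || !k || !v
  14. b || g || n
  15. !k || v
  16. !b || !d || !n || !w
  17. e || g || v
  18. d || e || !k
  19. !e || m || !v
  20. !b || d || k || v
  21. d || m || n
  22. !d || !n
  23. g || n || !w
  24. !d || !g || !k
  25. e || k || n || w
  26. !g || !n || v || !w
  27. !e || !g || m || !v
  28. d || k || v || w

Set v = False.
  then (!k || v) forces k = False.
Set m = False.
Try d = False:
  (!b || d || k || v) forces b = False.
  (d || m || n) forces n = True.
  (d || k || v || w) forces w = True.
  (g || k || v || !w) forces g = True.
  clause (!g || !n || v || !w) is falsified — backtrack.
So d = True.
  then (!d || !n) forces n = False.
  then (!b || n || v) forces b = False.
  then (b || g || n) forces g = True.
  then (e || !g || m) forces e = True.
Set w = False.
All clauses satisfied.

v = False; k = False; m = False; d = True; n = False; g = True; w = False; e = True; b = False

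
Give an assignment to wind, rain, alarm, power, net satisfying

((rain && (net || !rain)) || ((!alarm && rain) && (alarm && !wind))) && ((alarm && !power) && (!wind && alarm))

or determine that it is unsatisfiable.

wind = False, rain = True, alarm = True, power = False, net = True

  (rain && (net || !rain)) || ((!alarm && rain) && (alarm && !wind)) = True
    rain && (net || !rain) = True
      net || !rain = True
        !rain = False
    (!alarm && rain) && (alarm && !wind) = False
      !alarm && rain = False
        !alarm = False
      alarm && !wind = True
        !wind = True
  (alarm && !power) && (!wind && alarm) = True
    alarm && !power = True
      !power = True
    !wind && alarm = True
      !wind = True
Both conjuncts True, so the formula holds.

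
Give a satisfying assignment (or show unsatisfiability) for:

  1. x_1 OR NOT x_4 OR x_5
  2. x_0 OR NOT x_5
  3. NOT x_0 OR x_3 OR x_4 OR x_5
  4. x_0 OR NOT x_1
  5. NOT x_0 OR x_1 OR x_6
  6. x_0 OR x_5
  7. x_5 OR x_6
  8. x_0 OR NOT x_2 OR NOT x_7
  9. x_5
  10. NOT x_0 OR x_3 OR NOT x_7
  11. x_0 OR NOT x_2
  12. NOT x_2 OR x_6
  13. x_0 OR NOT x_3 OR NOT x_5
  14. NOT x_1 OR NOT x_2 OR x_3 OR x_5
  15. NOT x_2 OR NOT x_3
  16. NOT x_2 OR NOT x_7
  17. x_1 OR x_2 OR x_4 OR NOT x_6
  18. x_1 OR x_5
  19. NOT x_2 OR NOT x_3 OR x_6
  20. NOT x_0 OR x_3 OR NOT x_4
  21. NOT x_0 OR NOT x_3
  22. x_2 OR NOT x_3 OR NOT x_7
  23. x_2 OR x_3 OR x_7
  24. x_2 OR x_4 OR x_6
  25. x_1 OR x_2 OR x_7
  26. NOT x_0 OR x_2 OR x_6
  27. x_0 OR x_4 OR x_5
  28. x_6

Unit clause (x_5) forces x_5 = True.
Unit clause (x_6) forces x_6 = True.
In (x_0 OR NOT x_5) only x_0 is left, so x_0 = True.
In (NOT x_0 OR NOT x_3) only NOT x_3 is left, so x_3 = False.
In (NOT x_0 OR x_3 OR NOT x_7) only NOT x_7 is left, so x_7 = False.
In (NOT x_0 OR x_3 OR NOT x_4) only NOT x_4 is left, so x_4 = False.
In (x_2 OR x_3 OR x_7) only x_2 is left, so x_2 = True.
Set x_1 = False.
All clauses satisfied.

x_0 = True, x_1 = False, x_2 = True, x_3 = False, x_4 = False, x_5 = True, x_6 = True, x_7 = False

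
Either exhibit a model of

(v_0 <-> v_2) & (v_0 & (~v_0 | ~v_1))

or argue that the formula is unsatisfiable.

v_0=T, v_1=F, v_2=T

  v_0 <-> v_2 = True
  v_0 & (~v_0 | ~v_1) = True
    ~v_0 | ~v_1 = True
      ~v_0 = False
      ~v_1 = True
Both conjuncts True, so the formula holds.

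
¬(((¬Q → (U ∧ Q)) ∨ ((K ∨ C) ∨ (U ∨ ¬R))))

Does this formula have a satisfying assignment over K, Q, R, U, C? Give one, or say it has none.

K: False; Q: False; R: True; U: False; C: False

  ¬(((¬Q → (U ∧ Q)) ∨ ((K ∨ C) ∨ (U ∨ ¬R)))) = True
    (¬Q → (U ∧ Q)) ∨ ((K ∨ C) ∨ (U ∨ ¬R)) = False
      ¬Q → (U ∧ Q) = False
        ¬Q = True
        U ∧ Q = False
      (K ∨ C) ∨ (U ∨ ¬R) = False
        K ∨ C = False
        U ∨ ¬R = False
          ¬R = False
The formula evaluates to True.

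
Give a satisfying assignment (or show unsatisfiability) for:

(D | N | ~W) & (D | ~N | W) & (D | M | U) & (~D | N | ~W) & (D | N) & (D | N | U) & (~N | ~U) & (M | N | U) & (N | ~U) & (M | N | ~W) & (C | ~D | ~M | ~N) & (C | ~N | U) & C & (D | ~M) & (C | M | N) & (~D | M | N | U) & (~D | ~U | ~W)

M: True; C: True; D: True; N: False; W: False; U: False

Unit clause (C) forces C = True.
Set M = True.
  then (D | ~M) forces D = True.
Set N = False.
  then (~D | N | ~W) forces W = False.
  then (N | ~U) forces U = False.
All clauses satisfied.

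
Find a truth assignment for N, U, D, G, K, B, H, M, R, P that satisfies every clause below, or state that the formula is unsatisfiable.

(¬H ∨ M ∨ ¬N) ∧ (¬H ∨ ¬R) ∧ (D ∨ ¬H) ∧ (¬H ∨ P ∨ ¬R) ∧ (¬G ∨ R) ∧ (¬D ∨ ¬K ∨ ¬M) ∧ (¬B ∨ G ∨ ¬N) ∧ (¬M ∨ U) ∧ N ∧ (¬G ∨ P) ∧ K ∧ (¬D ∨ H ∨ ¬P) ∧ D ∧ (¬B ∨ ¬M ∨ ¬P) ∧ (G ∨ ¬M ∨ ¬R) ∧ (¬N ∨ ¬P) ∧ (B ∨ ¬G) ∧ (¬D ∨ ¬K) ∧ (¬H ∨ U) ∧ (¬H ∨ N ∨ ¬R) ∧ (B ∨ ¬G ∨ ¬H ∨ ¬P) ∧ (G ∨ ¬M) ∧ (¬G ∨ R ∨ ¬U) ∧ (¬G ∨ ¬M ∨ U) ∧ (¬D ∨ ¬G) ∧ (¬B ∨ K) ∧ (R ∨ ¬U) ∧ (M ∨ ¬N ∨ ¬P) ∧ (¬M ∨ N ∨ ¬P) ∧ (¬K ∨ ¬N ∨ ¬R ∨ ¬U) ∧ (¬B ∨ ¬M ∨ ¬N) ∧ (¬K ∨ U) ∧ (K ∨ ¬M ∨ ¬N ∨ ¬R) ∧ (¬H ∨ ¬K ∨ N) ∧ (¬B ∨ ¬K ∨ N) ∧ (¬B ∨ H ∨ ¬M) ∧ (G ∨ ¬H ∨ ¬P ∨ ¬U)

Case N = True:
  (K) forces K = True.
  (D) forces D = True.
  Clause (¬D ∨ ¬K) is falsified — contradiction.
Case N = False:
  Clause (N) is falsified — contradiction.
Both cases fail, so the formula is unsatisfiable.

The formula is unsatisfiable.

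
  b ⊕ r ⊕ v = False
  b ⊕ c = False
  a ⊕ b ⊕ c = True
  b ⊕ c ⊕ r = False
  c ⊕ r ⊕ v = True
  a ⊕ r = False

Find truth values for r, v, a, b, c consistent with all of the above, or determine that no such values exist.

UNSATISFIABLE

Adding constraints 1, 2, 5 mod 2: every variable appears an even number of times on the left, so the left side is 0.
But the right sides sum to 1 (mod 2). 0 ≠ 1 — the system is inconsistent.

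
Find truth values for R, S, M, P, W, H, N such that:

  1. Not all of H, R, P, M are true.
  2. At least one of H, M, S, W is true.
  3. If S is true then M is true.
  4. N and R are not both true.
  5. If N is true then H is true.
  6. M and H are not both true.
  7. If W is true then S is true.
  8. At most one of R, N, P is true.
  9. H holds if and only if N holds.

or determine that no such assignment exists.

R = True; S = False; M = True; P = False; W = False; H = False; N = False

  (1) {H, R, P, M}: 2/4 true — not all ✓
  (2) {H, M, S, W}: 1 true — at least one ✓
  (3) S=F ⇒ M: vacuous ✓
  (4) N=F, R=T — not both ✓
  (5) N=F ⇒ H: vacuous ✓
  (6) M=T, H=F — not both ✓
  (7) W=F ⇒ S: vacuous ✓
  (8) {R, N, P}: 1 true — at most one ✓
  (9) H=F, N=F — same ✓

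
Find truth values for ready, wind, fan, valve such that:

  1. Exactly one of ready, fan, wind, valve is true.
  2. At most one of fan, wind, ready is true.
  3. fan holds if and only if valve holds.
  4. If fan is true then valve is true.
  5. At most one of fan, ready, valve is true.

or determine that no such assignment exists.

ready: True, wind: False, fan: False, valve: False

  (1) {ready, fan, wind, valve}: 1 true — exactly one ✓
  (2) {fan, wind, ready}: 1 true — at most one ✓
  (3) fan=F, valve=F — same ✓
  (4) fan=F ⇒ valve: vacuous ✓
  (5) {fan, ready, valve}: 1 true — at most one ✓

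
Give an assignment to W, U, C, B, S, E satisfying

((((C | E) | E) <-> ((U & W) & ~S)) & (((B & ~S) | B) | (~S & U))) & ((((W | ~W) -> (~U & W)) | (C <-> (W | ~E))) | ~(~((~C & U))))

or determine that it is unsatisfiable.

W = True, U = False, C = False, B = True, S = False, E = False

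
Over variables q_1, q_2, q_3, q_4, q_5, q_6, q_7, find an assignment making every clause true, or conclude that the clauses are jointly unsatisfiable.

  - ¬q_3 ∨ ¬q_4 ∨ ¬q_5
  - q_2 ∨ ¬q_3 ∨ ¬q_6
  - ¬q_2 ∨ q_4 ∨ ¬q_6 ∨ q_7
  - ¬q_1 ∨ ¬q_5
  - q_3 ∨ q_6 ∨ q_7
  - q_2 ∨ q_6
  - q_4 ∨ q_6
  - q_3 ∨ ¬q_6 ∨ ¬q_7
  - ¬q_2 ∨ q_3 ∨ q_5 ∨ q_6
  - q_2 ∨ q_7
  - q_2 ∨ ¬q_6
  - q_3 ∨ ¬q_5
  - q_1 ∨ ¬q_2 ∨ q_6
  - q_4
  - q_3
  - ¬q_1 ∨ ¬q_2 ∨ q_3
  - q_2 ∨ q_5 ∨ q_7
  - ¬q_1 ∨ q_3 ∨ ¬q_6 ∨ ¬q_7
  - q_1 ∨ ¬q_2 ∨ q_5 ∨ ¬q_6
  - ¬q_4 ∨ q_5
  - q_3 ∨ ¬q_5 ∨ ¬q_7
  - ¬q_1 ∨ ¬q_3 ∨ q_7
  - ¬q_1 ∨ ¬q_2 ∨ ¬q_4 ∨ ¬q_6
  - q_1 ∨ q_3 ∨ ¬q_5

Unsatisfiable

Case q_3 = True:
  (q_4) forces q_4 = True.
  (¬q_3 ∨ ¬q_4 ∨ ¬q_5) forces q_5 = False.
  Clause (¬q_4 ∨ q_5) is falsified — contradiction.
Case q_3 = False:
  Clause (q_3) is falsified — contradiction.
Both cases fail, so the formula is unsatisfiable.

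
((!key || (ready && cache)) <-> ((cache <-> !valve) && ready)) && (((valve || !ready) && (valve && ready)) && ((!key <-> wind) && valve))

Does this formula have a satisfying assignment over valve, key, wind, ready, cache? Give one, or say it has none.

valve=T; key=F; wind=T; ready=T; cache=F

  (!key || (ready && cache)) <-> ((cache <-> !valve) && ready) = True
    !key || (ready && cache) = True
      !key = True
      ready && cache = False
    (cache <-> !valve) && ready = True
      cache <-> !valve = True
        !valve = False
  ((valve || !ready) && (valve && ready)) && ((!key <-> wind) && valve) = True
    (valve || !ready) && (valve && ready) = True
      valve || !ready = True
        !ready = False
      valve && ready = True
    (!key <-> wind) && valve = True
      !key <-> wind = True
        !key = True
Both conjuncts True, so the formula holds.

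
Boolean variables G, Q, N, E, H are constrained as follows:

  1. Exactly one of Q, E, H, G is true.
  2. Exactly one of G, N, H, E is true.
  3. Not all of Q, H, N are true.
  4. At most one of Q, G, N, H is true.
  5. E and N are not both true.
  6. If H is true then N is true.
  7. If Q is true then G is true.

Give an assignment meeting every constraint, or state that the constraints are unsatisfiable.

G = False, Q = False, N = False, E = True, H = False

  (1) {Q, E, H, G}: 1 true — exactly one ✓
  (2) {G, N, H, E}: 1 true — exactly one ✓
  (3) {Q, H, N}: 0/3 true — not all ✓
  (4) {Q, G, N, H}: 0 true — at most one ✓
  (5) E=T, N=F — not both ✓
  (6) H=F ⇒ N: vacuous ✓
  (7) Q=F ⇒ G: vacuous ✓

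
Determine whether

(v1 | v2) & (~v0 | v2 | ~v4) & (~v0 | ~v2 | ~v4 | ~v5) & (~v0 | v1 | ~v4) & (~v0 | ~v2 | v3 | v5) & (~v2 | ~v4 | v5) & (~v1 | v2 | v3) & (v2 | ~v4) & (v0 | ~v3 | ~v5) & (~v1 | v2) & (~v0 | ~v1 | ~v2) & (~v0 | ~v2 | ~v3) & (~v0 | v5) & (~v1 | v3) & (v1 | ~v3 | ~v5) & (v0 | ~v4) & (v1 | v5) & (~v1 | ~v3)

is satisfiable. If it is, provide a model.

v0=F; v1=F; v2=T; v3=F; v4=F; v5=T

Set v0 = False.
  then (v0 | ~v4) forces v4 = False.
Try v1 = True:
  (~v1 | v2) forces v2 = True.
  (~v1 | v3) forces v3 = True.
  clause (~v1 | ~v3) is falsified — backtrack.
So v1 = False.
  then (v1 | v2) forces v2 = True.
  then (v1 | v5) forces v5 = True.
  then (v0 | ~v3 | ~v5) forces v3 = False.
All clauses satisfied.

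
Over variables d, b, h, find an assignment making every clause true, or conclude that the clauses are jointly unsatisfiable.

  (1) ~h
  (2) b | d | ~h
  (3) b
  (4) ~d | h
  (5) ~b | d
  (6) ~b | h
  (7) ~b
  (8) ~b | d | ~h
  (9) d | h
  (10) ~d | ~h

No satisfying assignment exists.

Case b = True:
  Clause (~b) is falsified — contradiction.
Case b = False:
  Clause (b) is falsified — contradiction.
Both cases fail, so the formula is unsatisfiable.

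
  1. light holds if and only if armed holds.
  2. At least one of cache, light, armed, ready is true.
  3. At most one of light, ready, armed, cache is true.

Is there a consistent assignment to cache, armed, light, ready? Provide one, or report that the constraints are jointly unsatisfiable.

cache = False, armed = False, light = False, ready = True

  (1) light=F, armed=F — same ✓
  (2) {cache, light, armed, ready}: 1 true — at least one ✓
  (3) {light, ready, armed, cache}: 1 true — at most one ✓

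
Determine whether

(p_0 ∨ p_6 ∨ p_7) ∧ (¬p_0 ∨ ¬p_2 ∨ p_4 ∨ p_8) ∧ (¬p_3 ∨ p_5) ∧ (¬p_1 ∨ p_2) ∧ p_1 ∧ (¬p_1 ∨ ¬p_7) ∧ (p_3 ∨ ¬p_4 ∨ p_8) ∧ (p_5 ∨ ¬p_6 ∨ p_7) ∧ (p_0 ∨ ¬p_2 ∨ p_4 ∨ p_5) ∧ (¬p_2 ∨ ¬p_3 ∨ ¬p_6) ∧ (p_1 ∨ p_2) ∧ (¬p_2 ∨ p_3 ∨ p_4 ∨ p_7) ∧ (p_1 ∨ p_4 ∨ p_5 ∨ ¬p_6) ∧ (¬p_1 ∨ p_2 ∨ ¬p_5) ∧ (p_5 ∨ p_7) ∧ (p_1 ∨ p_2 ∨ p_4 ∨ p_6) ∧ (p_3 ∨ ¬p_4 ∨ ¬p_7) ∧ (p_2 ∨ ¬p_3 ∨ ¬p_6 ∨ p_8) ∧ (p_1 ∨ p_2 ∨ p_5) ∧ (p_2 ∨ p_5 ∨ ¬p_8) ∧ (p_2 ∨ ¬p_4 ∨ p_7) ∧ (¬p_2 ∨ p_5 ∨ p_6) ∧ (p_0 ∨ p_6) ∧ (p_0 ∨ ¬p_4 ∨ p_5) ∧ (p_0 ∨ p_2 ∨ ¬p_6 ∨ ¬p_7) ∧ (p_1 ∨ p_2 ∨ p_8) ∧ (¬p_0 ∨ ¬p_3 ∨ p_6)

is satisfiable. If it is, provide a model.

p_0=F; p_1=T; p_2=T; p_3=F; p_4=T; p_5=T; p_6=T; p_7=F; p_8=T

Unit clause (p_1) forces p_1 = True.
In (¬p_1 ∨ ¬p_7) only ¬p_7 is left, so p_7 = False.
In (p_5 ∨ p_7) only p_5 is left, so p_5 = True.
In (¬p_1 ∨ p_2) only p_2 is left, so p_2 = True.
Set p_0 = False.
  then (p_0 ∨ p_6 ∨ p_7) forces p_6 = True.
  then (¬p_2 ∨ ¬p_3 ∨ ¬p_6) forces p_3 = False.
  then (¬p_2 ∨ p_3 ∨ p_4 ∨ p_7) forces p_4 = True.
  then (p_3 ∨ ¬p_4 ∨ p_8) forces p_8 = True.
All clauses satisfied.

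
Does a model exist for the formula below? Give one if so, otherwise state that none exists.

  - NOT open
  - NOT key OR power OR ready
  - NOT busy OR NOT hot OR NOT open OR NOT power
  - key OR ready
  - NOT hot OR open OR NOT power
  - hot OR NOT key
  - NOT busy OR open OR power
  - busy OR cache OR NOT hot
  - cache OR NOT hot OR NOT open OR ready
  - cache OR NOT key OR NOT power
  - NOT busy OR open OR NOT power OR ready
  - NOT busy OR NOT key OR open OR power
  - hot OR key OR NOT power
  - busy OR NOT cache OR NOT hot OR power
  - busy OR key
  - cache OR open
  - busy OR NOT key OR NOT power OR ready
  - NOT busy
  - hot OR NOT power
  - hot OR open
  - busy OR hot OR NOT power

The formula is unsatisfiable.

Case open = True:
  Clause (NOT open) is falsified — contradiction.
Case open = False:
  (cache OR open) forces cache = True.
  (NOT busy) forces busy = False.
  (busy OR key) forces key = True.
  (hot OR NOT key) forces hot = True.
  (NOT hot OR open OR NOT power) forces power = False.
  Clause (busy OR NOT cache OR NOT hot OR power) is falsified — contradiction.
Both cases fail, so the formula is unsatisfiable.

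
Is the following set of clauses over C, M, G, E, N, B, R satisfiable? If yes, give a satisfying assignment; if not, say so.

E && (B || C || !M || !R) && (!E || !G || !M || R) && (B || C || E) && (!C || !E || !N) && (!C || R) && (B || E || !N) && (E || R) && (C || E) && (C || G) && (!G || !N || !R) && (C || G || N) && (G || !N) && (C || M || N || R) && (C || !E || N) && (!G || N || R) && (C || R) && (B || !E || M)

Unit clause (E) forces E = True.
Try C = False:
  (C || G) forces G = True.
  (C || !E || N) forces N = True.
  (!G || !N || !R) forces R = False.
  clause (C || R) is falsified — backtrack.
So C = True.
  then (!C || !E || !N) forces N = False.
  then (!C || R) forces R = True.
Set M = False.
  then (B || !E || M) forces B = True.
Set G = False.
All clauses satisfied.

C = True; M = False; G = False; E = True; N = False; B = True; R = True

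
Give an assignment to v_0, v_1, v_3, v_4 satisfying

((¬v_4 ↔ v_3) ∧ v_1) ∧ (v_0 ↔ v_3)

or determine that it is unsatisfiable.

v_0 = True; v_1 = True; v_3 = True; v_4 = False

  (¬v_4 ↔ v_3) ∧ v_1 = True
    ¬v_4 ↔ v_3 = True
      ¬v_4 = True
  v_0 ↔ v_3 = True
Both conjuncts True, so the formula holds.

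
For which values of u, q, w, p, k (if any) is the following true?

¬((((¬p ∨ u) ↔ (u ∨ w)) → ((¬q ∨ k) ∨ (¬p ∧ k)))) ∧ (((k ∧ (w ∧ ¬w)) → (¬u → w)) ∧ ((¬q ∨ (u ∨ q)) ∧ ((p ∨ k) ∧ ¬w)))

u = False, q = True, w = False, p = True, k = False

  ¬((((¬p ∨ u) ↔ (u ∨ w)) → ((¬q ∨ k) ∨ (¬p ∧ k)))) = True
    ((¬p ∨ u) ↔ (u ∨ w)) → ((¬q ∨ k) ∨ (¬p ∧ k)) = False
      (¬p ∨ u) ↔ (u ∨ w) = True
        ¬p ∨ u = False
          ¬p = False
        u ∨ w = False
      (¬q ∨ k) ∨ (¬p ∧ k) = False
        ¬q ∨ k = False
          ¬q = False
        ¬p ∧ k = False
          ¬p = False
  ((k ∧ (w ∧ ¬w)) → (¬u → w)) ∧ ((¬q ∨ (u ∨ q)) ∧ ((p ∨ k) ∧ ¬w)) = True
    (k ∧ (w ∧ ¬w)) → (¬u → w) = True
      k ∧ (w ∧ ¬w) = False
        w ∧ ¬w = False
          ¬w = True
      ¬u → w = False
        ¬u = True
    (¬q ∨ (u ∨ q)) ∧ ((p ∨ k) ∧ ¬w) = True
      ¬q ∨ (u ∨ q) = True
        ¬q = False
        u ∨ q = True
      (p ∨ k) ∧ ¬w = True
        p ∨ k = True
        ¬w = True
Both conjuncts True, so the formula holds.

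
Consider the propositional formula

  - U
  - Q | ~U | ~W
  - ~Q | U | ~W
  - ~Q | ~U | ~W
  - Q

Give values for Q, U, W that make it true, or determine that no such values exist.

Q = True, U = True, W = False

Unit clause (U) forces U = True.
Unit clause (Q) forces Q = True.
In (~Q | ~U | ~W) only ~W is left, so W = False.
Check each clause:
  (U): U holds.
  (Q | ~U | ~W): Q holds.
  (~Q | U | ~W): U holds.
  (~Q | ~U | ~W): ~W holds.
  (Q): Q holds.
All clauses satisfied.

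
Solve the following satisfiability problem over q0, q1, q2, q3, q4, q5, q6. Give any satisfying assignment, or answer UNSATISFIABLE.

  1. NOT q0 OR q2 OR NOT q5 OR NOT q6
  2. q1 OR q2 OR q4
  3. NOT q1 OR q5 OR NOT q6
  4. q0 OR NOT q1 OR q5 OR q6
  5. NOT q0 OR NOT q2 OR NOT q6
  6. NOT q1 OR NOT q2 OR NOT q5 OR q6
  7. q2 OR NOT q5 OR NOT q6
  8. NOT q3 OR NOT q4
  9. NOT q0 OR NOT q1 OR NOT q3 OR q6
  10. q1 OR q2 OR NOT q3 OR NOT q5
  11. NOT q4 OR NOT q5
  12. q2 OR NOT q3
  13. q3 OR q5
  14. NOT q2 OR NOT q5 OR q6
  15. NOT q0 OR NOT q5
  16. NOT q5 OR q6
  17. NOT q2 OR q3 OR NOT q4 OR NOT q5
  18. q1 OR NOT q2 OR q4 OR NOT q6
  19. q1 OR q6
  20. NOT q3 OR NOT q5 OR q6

q0: False; q1: True; q2: True; q3: False; q4: False; q5: True; q6: True

Set q0 = False.
Set q1 = True.
Try q2 = False:
  (q2 OR NOT q3) forces q3 = False.
  (q3 OR q5) forces q5 = True.
  (q2 OR NOT q5 OR NOT q6) forces q6 = False.
  clause (NOT q5 OR q6) is falsified — backtrack.
So q2 = True.
Set q3 = False.
  then (q3 OR q5) forces q5 = True.
  then (NOT q2 OR NOT q5 OR q6) forces q6 = True.
  then (NOT q2 OR q3 OR NOT q4 OR NOT q5) forces q4 = False.
All clauses satisfied.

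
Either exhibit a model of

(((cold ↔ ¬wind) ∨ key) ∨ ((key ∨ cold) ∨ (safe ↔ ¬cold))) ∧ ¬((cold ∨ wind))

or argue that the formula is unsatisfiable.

key = True, safe = False, cold = False, wind = False

  ((cold ↔ ¬wind) ∨ key) ∨ ((key ∨ cold) ∨ (safe ↔ ¬cold)) = True
    (cold ↔ ¬wind) ∨ key = True
      cold ↔ ¬wind = False
        ¬wind = True
    (key ∨ cold) ∨ (safe ↔ ¬cold) = True
      key ∨ cold = True
      safe ↔ ¬cold = False
        ¬cold = True
  ¬((cold ∨ wind)) = True
    cold ∨ wind = False
Both conjuncts True, so the formula holds.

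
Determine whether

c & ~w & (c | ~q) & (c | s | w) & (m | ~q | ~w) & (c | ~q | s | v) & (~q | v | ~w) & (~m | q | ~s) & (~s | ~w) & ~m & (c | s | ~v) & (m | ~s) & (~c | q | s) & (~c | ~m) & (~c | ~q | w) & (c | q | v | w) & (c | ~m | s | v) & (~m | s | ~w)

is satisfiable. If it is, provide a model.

Unsatisfiable — no assignment works.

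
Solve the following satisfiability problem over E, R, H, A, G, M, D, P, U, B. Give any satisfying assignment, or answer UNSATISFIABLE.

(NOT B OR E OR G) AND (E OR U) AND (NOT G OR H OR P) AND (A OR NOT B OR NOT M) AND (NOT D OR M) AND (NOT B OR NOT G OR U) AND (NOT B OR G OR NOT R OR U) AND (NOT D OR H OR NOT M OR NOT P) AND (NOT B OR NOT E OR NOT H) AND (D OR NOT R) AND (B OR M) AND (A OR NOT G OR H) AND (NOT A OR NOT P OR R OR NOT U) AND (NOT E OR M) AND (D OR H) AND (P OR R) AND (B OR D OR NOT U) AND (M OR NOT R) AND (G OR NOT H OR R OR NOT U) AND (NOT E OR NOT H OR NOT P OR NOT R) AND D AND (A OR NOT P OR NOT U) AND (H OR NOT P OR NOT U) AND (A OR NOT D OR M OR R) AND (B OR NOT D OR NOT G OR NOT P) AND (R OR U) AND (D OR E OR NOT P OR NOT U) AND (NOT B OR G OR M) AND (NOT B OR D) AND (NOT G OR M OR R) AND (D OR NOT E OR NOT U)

Unit clause (D) forces D = True.
In (NOT D OR M) only M is left, so M = True.
Set E = True.
Set R = True.
Set H = True.
  then (NOT B OR NOT E OR NOT H) forces B = False.
  then (NOT E OR NOT H OR NOT P OR NOT R) forces P = False.
Set A = True.
Set G = True.
Set U = False.
All clauses satisfied.

E=T, R=T, H=T, A=T, G=T, M=T, D=T, P=F, U=F, B=F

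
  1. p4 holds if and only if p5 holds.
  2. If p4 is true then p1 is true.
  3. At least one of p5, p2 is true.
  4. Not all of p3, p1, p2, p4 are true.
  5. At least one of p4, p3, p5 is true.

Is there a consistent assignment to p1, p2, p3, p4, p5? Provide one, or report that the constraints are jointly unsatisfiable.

p1 = True, p2 = True, p3 = False, p4 = True, p5 = True

  (1) p4=T, p5=T — same ✓
  (2) p4=T ⇒ p1: T ✓
  (3) {p5, p2}: 2 true — at least one ✓
  (4) {p3, p1, p2, p4}: 3/4 true — not all ✓
  (5) {p4, p3, p5}: 2 true — at least one ✓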